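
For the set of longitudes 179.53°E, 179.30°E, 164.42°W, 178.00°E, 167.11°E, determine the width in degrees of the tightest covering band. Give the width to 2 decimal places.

28.47°

Sort the longitudes: -164.42°, +167.11°, +178.00°, +179.30°, +179.53°.
Eastward gaps between consecutive values (wrapping around): 331.53°, 10.89°, 1.30°, 0.23°, 16.05°.
Largest gap = 331.53° ⇒ minimal covering band is its complement: 360° − 331.53° = 28.47°.
Band runs from +167.11° eastward to -164.42°, crossing the antimeridian.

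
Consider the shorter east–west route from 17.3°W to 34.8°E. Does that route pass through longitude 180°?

No

Signed shortest Δλ = ((34.8 − -17.3 + 180) mod 360) − 180 = 52.1°.
Going east by 52.1° from -17.3° reaches +34.8° without touching 180°.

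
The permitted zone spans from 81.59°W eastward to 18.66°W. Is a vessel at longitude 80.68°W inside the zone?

Yes

Band width going east from -81.59° to -18.66°: ((-18.66 − -81.59) mod 360) = 62.93°.
Offset of -80.68° east of the west edge: ((-80.68 − -81.59) mod 360) = 0.91°.
0.91° ≤ 62.93° ⇒ inside.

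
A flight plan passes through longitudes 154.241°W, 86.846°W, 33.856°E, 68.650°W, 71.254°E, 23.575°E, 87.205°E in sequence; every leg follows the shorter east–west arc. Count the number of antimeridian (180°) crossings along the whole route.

0

Leg 1: -154.241° → -86.846°, shortest Δλ = 67.395° (east) — does not cross 180°.
Leg 2: -86.846° → +33.856°, shortest Δλ = 120.702° (east) — does not cross 180°.
Leg 3: +33.856° → -68.650°, shortest Δλ = -102.506° (west) — does not cross 180°.
Leg 4: -68.650° → +71.254°, shortest Δλ = 139.904° (east) — does not cross 180°.
Leg 5: +71.254° → +23.575°, shortest Δλ = -47.679° (west) — does not cross 180°.
Leg 6: +23.575° → +87.205°, shortest Δλ = 63.63° (east) — does not cross 180°.
Total crossings: 0.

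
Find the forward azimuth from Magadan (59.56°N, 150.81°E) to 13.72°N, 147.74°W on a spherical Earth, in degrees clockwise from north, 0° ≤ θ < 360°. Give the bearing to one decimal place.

108.2°

Δλ = -147.74 − 150.81 = -298.55°; wrapped into (−180°, 180°]: 61.45°.
θ = atan2( sin Δλ · cos φ₂ , cos φ₁ · sin φ₂ − sin φ₁ · cos φ₂ · cos Δλ )
  = atan2(0.85334, -0.28013) = 108.174° → normalised to [0°, 360°): 108.174°.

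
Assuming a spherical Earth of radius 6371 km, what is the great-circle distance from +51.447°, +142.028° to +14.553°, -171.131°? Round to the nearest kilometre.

5835 km

Δλ = -171.131 − 142.028 = -313.159°; wrapped into (−180°, 180°]: 46.841°.
Δφ = 14.553 − 51.447 = -36.894°.
a = sin²(Δφ/2) + cos φ₁ · cos φ₂ · sin²(Δλ/2) = 0.195431.
c = 2·atan2(√a, √(1−a)) = 0.91582 rad → d = 6371·c ≈ 5834.71 km.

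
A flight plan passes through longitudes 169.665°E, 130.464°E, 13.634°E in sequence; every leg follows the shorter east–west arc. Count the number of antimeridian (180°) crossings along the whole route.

Leg 1: +169.665° → +130.464°, shortest Δλ = -39.201° (west) — does not cross 180°.
Leg 2: +130.464° → +13.634°, shortest Δλ = -116.83° (west) — does not cross 180°.
Total crossings: 0.

0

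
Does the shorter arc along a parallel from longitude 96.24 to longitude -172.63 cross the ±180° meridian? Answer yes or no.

Naïve |-172.63 − 96.24| = 268.87° > 180°, so the shorter arc goes the other way round — across 180°.
Signed shortest Δλ = ((-172.63 − 96.24 + 180) mod 360) − 180 = 91.13°.
Going east by 91.13° from +96.24° passes through 180° before reaching -172.63°.

Yes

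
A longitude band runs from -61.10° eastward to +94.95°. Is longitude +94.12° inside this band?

Yes

Band width going east from -61.10° to +94.95°: ((94.95 − -61.10) mod 360) = 156.05°.
Offset of +94.12° east of the west edge: ((94.12 − -61.10) mod 360) = 155.22°.
155.22° ≤ 156.05° ⇒ inside.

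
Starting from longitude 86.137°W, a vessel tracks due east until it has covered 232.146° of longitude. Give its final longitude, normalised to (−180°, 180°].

Start at -86.137°; shift +232.146° → +146.009°.
+146.009° already lies in (−180°, 180°].

146.009°E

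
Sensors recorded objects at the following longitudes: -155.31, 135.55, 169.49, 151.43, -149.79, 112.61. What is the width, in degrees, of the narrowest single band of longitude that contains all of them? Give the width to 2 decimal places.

Sort the longitudes: -155.31°, -149.79°, +112.61°, +135.55°, +151.43°, +169.49°.
Eastward gaps between consecutive values (wrapping around): 5.52°, 262.40°, 22.94°, 15.88°, 18.06°, 35.20°.
Largest gap = 262.40° ⇒ minimal covering band is its complement: 360° − 262.40° = 97.60°.
Band runs from +112.61° eastward to -149.79°, crossing the antimeridian.

97.60°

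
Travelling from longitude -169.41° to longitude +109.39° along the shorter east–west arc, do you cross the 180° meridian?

Naïve |109.39 − -169.41| = 278.8° > 180°, so the shorter arc goes the other way round — across 180°.
Signed shortest Δλ = ((109.39 − -169.41 + 180) mod 360) − 180 = -81.2°.
Going west by 81.2° from -169.41° passes through 180° before reaching +109.39°.

Yes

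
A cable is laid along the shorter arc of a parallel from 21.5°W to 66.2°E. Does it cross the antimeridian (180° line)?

No

Signed shortest Δλ = ((66.2 − -21.5 + 180) mod 360) − 180 = 87.7°.
Going east by 87.7° from -21.5° reaches +66.2° without touching 180°.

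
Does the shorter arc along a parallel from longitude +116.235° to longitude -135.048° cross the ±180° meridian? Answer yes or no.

Yes

Naïve |-135.048 − 116.235| = 251.283° > 180°, so the shorter arc goes the other way round — across 180°.
Signed shortest Δλ = ((-135.048 − 116.235 + 180) mod 360) − 180 = 108.717°.
Going east by 108.717° from +116.235° passes through 180° before reaching -135.048°.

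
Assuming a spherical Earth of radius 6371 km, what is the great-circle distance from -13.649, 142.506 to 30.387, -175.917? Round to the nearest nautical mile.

Δλ = -175.917 − 142.506 = -318.423°; wrapped into (−180°, 180°]: 41.577°.
Δφ = 30.387 − -13.649 = 44.036°.
a = sin²(Δφ/2) + cos φ₁ · cos φ₂ · sin²(Δλ/2) = 0.246143.
c = 2·atan2(√a, √(1−a)) = 1.03827 rad → d = 6371·c ≈ 6614.80 km ≈ 3571.71 nmi.

3572 nmi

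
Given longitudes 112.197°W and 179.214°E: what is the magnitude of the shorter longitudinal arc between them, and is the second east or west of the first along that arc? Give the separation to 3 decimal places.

Raw difference: 179.214 − -112.197 = 291.411°.
Normalise into (−180°, 180°]: 291.411° − 360° = -68.589°.
Negative ⇒ the second point lies to the west; separation 68.589°.

68.589° west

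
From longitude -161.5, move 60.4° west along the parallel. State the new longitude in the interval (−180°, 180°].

+138.1°

Start at -161.5°; shift −60.4° → -221.9°.
-221.9° lies outside (−180°, 180°]; add 360° → +138.1°.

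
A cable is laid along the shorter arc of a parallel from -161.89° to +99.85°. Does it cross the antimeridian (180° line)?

Naïve |99.85 − -161.89| = 261.74° > 180°, so the shorter arc goes the other way round — across 180°.
Signed shortest Δλ = ((99.85 − -161.89 + 180) mod 360) − 180 = -98.26°.
Going west by 98.26° from -161.89° passes through 180° before reaching +99.85°.

Yes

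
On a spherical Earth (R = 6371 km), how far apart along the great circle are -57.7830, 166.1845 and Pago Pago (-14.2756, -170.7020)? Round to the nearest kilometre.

5210 km

Δλ = -170.7020 − 166.1845 = -336.8865°; wrapped into (−180°, 180°]: 23.1135°.
Δφ = -14.2756 − -57.7830 = 43.5074°.
a = sin²(Δφ/2) + cos φ₁ · cos φ₂ · sin²(Δλ/2) = 0.158094.
c = 2·atan2(√a, √(1−a)) = 0.81782 rad → d = 6371·c ≈ 5210.34 km.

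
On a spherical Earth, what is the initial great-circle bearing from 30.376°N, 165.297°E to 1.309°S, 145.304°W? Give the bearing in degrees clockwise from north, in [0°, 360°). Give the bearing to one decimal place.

114.7°

Δλ = -145.304 − 165.297 = -310.601°; wrapped into (−180°, 180°]: 49.399°.
θ = atan2( sin Δλ · cos φ₂ , cos φ₁ · sin φ₂ − sin φ₁ · cos φ₂ · cos Δλ )
  = atan2(0.75906, -0.34871) = 114.674° → normalised to [0°, 360°): 114.674°.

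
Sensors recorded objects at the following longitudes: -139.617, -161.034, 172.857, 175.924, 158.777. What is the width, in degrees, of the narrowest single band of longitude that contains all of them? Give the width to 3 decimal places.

Sort the longitudes: -161.034°, -139.617°, +158.777°, +172.857°, +175.924°.
Eastward gaps between consecutive values (wrapping around): 21.417°, 298.394°, 14.080°, 3.067°, 23.042°.
Largest gap = 298.394° ⇒ minimal covering band is its complement: 360° − 298.394° = 61.606°.
Band runs from +158.777° eastward to -139.617°, crossing the antimeridian.

61.606°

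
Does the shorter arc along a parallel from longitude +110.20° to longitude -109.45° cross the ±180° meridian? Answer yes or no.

Yes

Naïve |-109.45 − 110.20| = 219.65° > 180°, so the shorter arc goes the other way round — across 180°.
Signed shortest Δλ = ((-109.45 − 110.20 + 180) mod 360) − 180 = 140.35°.
Going east by 140.35° from +110.20° passes through 180° before reaching -109.45°.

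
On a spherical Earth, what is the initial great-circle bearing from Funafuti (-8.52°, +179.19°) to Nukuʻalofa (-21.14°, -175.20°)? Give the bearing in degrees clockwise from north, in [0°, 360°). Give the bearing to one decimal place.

157.4°

Δλ = -175.20 − 179.19 = -354.39°; wrapped into (−180°, 180°]: 5.61°.
θ = atan2( sin Δλ · cos φ₂ , cos φ₁ · sin φ₂ − sin φ₁ · cos φ₂ · cos Δλ )
  = atan2(0.09118, -0.21915) = 157.410° → normalised to [0°, 360°): 157.410°.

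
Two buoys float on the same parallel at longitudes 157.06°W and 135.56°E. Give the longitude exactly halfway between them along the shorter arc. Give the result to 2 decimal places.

169.25°E

Signed shortest Δλ from -157.06° to +135.56° is -67.38°.
Midpoint longitude = -157.06° + (-67.38°)/2 = -157.06° − 33.69° = -190.75°.
Normalise into (−180°, 180°]: +169.25°.
(The naïve average (-157.06 + +135.56)/2 = -10.75° is on the wrong side of the globe.)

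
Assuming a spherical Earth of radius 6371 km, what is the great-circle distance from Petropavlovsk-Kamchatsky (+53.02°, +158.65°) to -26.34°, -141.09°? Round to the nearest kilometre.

Δλ = -141.09 − 158.65 = -299.74°; wrapped into (−180°, 180°]: 60.26°.
Δφ = -26.34 − 53.02 = -79.36°.
a = sin²(Δφ/2) + cos φ₁ · cos φ₂ · sin²(Δλ/2) = 0.543513.
c = 2·atan2(√a, √(1−a)) = 1.65793 rad → d = 6371·c ≈ 10562.68 km.

10563 km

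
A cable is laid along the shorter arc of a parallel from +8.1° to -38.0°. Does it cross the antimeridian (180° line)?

Signed shortest Δλ = ((-38.0 − 8.1 + 180) mod 360) − 180 = -46.1°.
Going west by 46.1° from +8.1° reaches -38.0° without touching 180°.

No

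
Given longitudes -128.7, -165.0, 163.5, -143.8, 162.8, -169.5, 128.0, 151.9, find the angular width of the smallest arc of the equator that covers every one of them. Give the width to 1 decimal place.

103.3°

Sort the longitudes: -169.5°, -165.0°, -143.8°, -128.7°, +128.0°, +151.9°, +162.8°, +163.5°.
Eastward gaps between consecutive values (wrapping around): 4.5°, 21.2°, 15.1°, 256.7°, 23.9°, 10.9°, 0.7°, 27.0°.
Largest gap = 256.7° ⇒ minimal covering band is its complement: 360° − 256.7° = 103.3°.
Band runs from +128.0° eastward to -128.7°, crossing the antimeridian.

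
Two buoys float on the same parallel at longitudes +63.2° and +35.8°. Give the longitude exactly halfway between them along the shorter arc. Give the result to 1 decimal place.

Signed shortest Δλ from +63.2° to +35.8° is -27.4°.
Midpoint longitude = +63.2° + (-27.4°)/2 = +63.2° − 13.7° = +49.5°.

+49.5°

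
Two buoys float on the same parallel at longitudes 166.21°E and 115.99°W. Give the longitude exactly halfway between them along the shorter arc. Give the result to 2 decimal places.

Signed shortest Δλ from +166.21° to -115.99° is +77.80°.
Midpoint longitude = +166.21° + (+77.80°)/2 = +166.21° + 38.90° = +205.11°.
Normalise into (−180°, 180°]: -154.89°.
(The naïve average (+166.21 + -115.99)/2 = 25.11° is on the wrong side of the globe.)

154.89°W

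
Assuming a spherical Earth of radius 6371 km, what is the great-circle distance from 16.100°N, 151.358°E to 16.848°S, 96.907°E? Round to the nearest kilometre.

7003 km

Δλ = 96.907 − 151.358 = -54.451°.
Δφ = -16.848 − 16.100 = -32.948°.
a = sin²(Δφ/2) + cos φ₁ · cos φ₂ · sin²(Δλ/2) = 0.272878.
c = 2·atan2(√a, √(1−a)) = 1.09927 rad → d = 6371·c ≈ 7003.47 km.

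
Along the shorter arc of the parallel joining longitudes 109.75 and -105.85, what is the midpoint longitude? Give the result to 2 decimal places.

Signed shortest Δλ from +109.75° to -105.85° is +144.40°.
Midpoint longitude = +109.75° + (+144.40°)/2 = +109.75° + 72.20° = +181.95°.
Normalise into (−180°, 180°]: -178.05°.
(The naïve average (+109.75 + -105.85)/2 = 1.95° is on the wrong side of the globe.)

-178.05°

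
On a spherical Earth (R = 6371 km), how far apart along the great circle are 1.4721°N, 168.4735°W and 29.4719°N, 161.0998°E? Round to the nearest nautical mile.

2417 nmi

Δλ = 161.0998 − -168.4735 = 329.5733°; wrapped into (−180°, 180°]: -30.4267°.
Δφ = 29.4719 − 1.4721 = 27.9998°.
a = sin²(Δφ/2) + cos φ₁ · cos φ₂ · sin²(Δλ/2) = 0.118456.
c = 2·atan2(√a, √(1−a)) = 0.70272 rad → d = 6371·c ≈ 4477.02 km ≈ 2417.40 nmi.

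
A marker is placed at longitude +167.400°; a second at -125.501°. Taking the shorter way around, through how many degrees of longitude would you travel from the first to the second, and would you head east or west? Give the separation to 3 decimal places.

67.099° east

Raw difference: -125.501 − 167.400 = -292.901°.
Normalise into (−180°, 180°]: -292.901° + 360° = 67.099°.
Positive ⇒ the second point lies to the east; separation 67.099°.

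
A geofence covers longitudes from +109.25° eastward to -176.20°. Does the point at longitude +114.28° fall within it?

Yes

Band width going east from +109.25° to -176.20°: ((-176.20 − 109.25) mod 360) = 74.55°.
Offset of +114.28° east of the west edge: ((114.28 − 109.25) mod 360) = 5.03°.
5.03° ≤ 74.55° ⇒ inside.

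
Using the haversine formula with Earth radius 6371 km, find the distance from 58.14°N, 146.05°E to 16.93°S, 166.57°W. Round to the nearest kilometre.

Δλ = -166.57 − 146.05 = -312.62°; wrapped into (−180°, 180°]: 47.38°.
Δφ = -16.93 − 58.14 = -75.07°.
a = sin²(Δφ/2) + cos φ₁ · cos φ₂ · sin²(Δλ/2) = 0.452700.
c = 2·atan2(√a, √(1−a)) = 1.47605 rad → d = 6371·c ≈ 9403.94 km.

9404 km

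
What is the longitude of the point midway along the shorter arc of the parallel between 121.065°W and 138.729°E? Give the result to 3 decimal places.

Signed shortest Δλ from -121.065° to +138.729° is -100.206°.
Midpoint longitude = -121.065° + (-100.206°)/2 = -121.065° − 50.103° = -171.168°.
(The naïve average (-121.065 + +138.729)/2 = 8.832° is on the wrong side of the globe.)

171.168°W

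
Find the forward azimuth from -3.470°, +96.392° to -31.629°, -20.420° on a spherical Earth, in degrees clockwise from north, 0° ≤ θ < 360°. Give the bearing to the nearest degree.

234°

Δλ = -20.420 − 96.392 = -116.812°.
θ = atan2( sin Δλ · cos φ₂ , cos φ₁ · sin φ₂ − sin φ₁ · cos φ₂ · cos Δλ )
  = atan2(-0.75992, -0.54670) = -125.732° → normalised to [0°, 360°): 234.268°.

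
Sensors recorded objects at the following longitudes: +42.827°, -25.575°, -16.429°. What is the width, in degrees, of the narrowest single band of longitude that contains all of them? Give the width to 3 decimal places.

68.402°

Sort the longitudes: -25.575°, -16.429°, +42.827°.
Eastward gaps between consecutive values (wrapping around): 9.146°, 59.256°, 291.598°.
Largest gap = 291.598° ⇒ minimal covering band is its complement: 360° − 291.598° = 68.402°.
Band runs from -25.575° eastward to +42.827°.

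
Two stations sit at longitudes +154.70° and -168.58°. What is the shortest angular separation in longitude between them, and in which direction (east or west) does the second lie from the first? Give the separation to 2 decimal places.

Raw difference: -168.58 − 154.70 = -323.28°.
Normalise into (−180°, 180°]: -323.28° + 360° = 36.72°.
Positive ⇒ the second point lies to the east; separation 36.72°.

36.72° east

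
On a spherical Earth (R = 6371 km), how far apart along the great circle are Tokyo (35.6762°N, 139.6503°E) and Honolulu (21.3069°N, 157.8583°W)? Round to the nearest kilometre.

6209 km

Δλ = -157.8583 − 139.6503 = -297.5086°; wrapped into (−180°, 180°]: 62.4914°.
Δφ = 21.3069 − 35.6762 = -14.3693°.
a = sin²(Δφ/2) + cos φ₁ · cos φ₂ · sin²(Δλ/2) = 0.219266.
c = 2·atan2(√a, √(1−a)) = 0.97464 rad → d = 6371·c ≈ 6209.42 km.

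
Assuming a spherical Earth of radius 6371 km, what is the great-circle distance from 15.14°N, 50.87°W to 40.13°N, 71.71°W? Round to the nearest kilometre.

Δλ = -71.71 − -50.87 = -20.84°.
Δφ = 40.13 − 15.14 = 24.99°.
a = sin²(Δφ/2) + cos φ₁ · cos φ₂ · sin²(Δλ/2) = 0.070952.
c = 2·atan2(√a, √(1−a)) = 0.53924 rad → d = 6371·c ≈ 3435.53 km.

3436 km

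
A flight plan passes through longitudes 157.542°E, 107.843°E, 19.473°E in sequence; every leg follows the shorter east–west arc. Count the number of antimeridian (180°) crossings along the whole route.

Leg 1: +157.542° → +107.843°, shortest Δλ = -49.699° (west) — does not cross 180°.
Leg 2: +107.843° → +19.473°, shortest Δλ = -88.37° (west) — does not cross 180°.
Total crossings: 0.

0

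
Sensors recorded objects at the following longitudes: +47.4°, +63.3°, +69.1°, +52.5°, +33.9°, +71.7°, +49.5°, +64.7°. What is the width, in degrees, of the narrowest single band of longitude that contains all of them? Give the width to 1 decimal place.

37.8°

Sort the longitudes: +33.9°, +47.4°, +49.5°, +52.5°, +63.3°, +64.7°, +69.1°, +71.7°.
Eastward gaps between consecutive values (wrapping around): 13.5°, 2.1°, 3.0°, 10.8°, 1.4°, 4.4°, 2.6°, 322.2°.
Largest gap = 322.2° ⇒ minimal covering band is its complement: 360° − 322.2° = 37.8°.
Band runs from +33.9° eastward to +71.7°.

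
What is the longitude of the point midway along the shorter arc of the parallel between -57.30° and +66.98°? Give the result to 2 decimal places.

+4.84°

Signed shortest Δλ from -57.30° to +66.98° is +124.28°.
Midpoint longitude = -57.30° + (+124.28°)/2 = -57.30° + 62.14° = +4.84°.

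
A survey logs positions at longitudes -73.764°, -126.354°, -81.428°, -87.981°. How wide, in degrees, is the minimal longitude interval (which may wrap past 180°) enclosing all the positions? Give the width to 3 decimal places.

52.590°

Sort the longitudes: -126.354°, -87.981°, -81.428°, -73.764°.
Eastward gaps between consecutive values (wrapping around): 38.373°, 6.553°, 7.664°, 307.410°.
Largest gap = 307.410° ⇒ minimal covering band is its complement: 360° − 307.410° = 52.590°.
Band runs from -126.354° eastward to -73.764°.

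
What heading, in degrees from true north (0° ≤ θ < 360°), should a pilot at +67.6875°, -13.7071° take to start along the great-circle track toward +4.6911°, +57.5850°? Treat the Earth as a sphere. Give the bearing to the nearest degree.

Δλ = 57.5850 − -13.7071 = 71.2921°.
θ = atan2( sin Δλ · cos φ₂ , cos φ₁ · sin φ₂ − sin φ₁ · cos φ₂ · cos Δλ )
  = atan2(0.94399, -0.26468) = 105.663° → normalised to [0°, 360°): 105.663°.

106°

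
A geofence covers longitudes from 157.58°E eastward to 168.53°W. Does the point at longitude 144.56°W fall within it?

Band width going east from +157.58° to -168.53°: ((-168.53 − 157.58) mod 360) = 33.89°.
Offset of -144.56° east of the west edge: ((-144.56 − 157.58) mod 360) = 57.86°.
57.86° > 33.89° ⇒ outside.

No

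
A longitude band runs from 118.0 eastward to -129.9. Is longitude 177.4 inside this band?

Band width going east from +118.0° to -129.9°: ((-129.9 − 118.0) mod 360) = 112.1°.
Offset of +177.4° east of the west edge: ((177.4 − 118.0) mod 360) = 59.4°.
59.4° ≤ 112.1° ⇒ inside.

Yes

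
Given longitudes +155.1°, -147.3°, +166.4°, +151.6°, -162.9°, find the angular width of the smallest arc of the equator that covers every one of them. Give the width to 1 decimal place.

Sort the longitudes: -162.9°, -147.3°, +151.6°, +155.1°, +166.4°.
Eastward gaps between consecutive values (wrapping around): 15.6°, 298.9°, 3.5°, 11.3°, 30.7°.
Largest gap = 298.9° ⇒ minimal covering band is its complement: 360° − 298.9° = 61.1°.
Band runs from +151.6° eastward to -147.3°, crossing the antimeridian.

61.1°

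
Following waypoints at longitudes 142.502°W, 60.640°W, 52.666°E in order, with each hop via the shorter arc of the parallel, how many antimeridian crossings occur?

Leg 1: -142.502° → -60.640°, shortest Δλ = 81.862° (east) — does not cross 180°.
Leg 2: -60.640° → +52.666°, shortest Δλ = 113.306° (east) — does not cross 180°.
Total crossings: 0.

0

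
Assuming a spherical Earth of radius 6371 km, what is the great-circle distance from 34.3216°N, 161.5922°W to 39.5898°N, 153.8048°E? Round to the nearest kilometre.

3965 km

Δλ = 153.8048 − -161.5922 = 315.3970°; wrapped into (−180°, 180°]: -44.6030°.
Δφ = 39.5898 − 34.3216 = 5.2682°.
a = sin²(Δφ/2) + cos φ₁ · cos φ₂ · sin²(Δλ/2) = 0.093764.
c = 2·atan2(√a, √(1−a)) = 0.62242 rad → d = 6371·c ≈ 3965.42 km.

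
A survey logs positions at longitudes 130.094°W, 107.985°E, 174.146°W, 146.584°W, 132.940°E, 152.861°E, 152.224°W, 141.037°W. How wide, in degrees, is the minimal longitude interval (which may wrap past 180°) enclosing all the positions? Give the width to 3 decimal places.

Sort the longitudes: -174.146°, -152.224°, -146.584°, -141.037°, -130.094°, +107.985°, +132.940°, +152.861°.
Eastward gaps between consecutive values (wrapping around): 21.922°, 5.640°, 5.547°, 10.943°, 238.079°, 24.955°, 19.921°, 32.993°.
Largest gap = 238.079° ⇒ minimal covering band is its complement: 360° − 238.079° = 121.921°.
Band runs from +107.985° eastward to -130.094°, crossing the antimeridian.

121.921°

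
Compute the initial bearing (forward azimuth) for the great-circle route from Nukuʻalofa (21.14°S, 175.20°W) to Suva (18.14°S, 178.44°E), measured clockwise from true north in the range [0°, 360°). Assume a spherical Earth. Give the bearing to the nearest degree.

296°

Δλ = 178.44 − -175.20 = 353.64°; wrapped into (−180°, 180°]: -6.36°.
θ = atan2( sin Δλ · cos φ₂ , cos φ₁ · sin φ₂ − sin φ₁ · cos φ₂ · cos Δλ )
  = atan2(-0.10527, 0.05023) = -64.493° → normalised to [0°, 360°): 295.507°.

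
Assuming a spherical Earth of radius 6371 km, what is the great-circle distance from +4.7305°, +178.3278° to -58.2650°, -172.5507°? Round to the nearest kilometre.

Δλ = -172.5507 − 178.3278 = -350.8785°; wrapped into (−180°, 180°]: 9.1215°.
Δφ = -58.2650 − 4.7305 = -62.9955°.
a = sin²(Δφ/2) + cos φ₁ · cos φ₂ · sin²(Δλ/2) = 0.276284.
c = 2·atan2(√a, √(1−a)) = 1.10690 rad → d = 6371·c ≈ 7052.09 km.

7052 km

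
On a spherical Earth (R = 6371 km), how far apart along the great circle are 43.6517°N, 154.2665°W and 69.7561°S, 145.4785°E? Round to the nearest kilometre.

13517 km

Δλ = 145.4785 − -154.2665 = 299.7450°; wrapped into (−180°, 180°]: -60.2550°.
Δφ = -69.7561 − 43.6517 = -113.4078°.
a = sin²(Δφ/2) + cos φ₁ · cos φ₂ · sin²(Δλ/2) = 0.761710.
c = 2·atan2(√a, √(1−a)) = 2.12166 rad → d = 6371·c ≈ 13517.07 km.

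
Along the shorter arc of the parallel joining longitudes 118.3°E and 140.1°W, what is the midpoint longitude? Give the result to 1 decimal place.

Signed shortest Δλ from +118.3° to -140.1° is +101.6°.
Midpoint longitude = +118.3° + (+101.6°)/2 = +118.3° + 50.8° = +169.1°.
(The naïve average (+118.3 + -140.1)/2 = -10.9° is on the wrong side of the globe.)

169.1°E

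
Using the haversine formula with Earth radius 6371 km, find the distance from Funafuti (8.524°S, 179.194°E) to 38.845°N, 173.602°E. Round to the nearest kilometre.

Δλ = 173.602 − 179.194 = -5.592°.
Δφ = 38.845 − -8.524 = 47.369°.
a = sin²(Δφ/2) + cos φ₁ · cos φ₂ · sin²(Δλ/2) = 0.163196.
c = 2·atan2(√a, √(1−a)) = 0.83172 rad → d = 6371·c ≈ 5298.86 km.

5299 km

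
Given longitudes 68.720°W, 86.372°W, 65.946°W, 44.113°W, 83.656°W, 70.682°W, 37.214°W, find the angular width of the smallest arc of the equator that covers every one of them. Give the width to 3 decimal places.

49.158°

Sort the longitudes: -86.372°, -83.656°, -70.682°, -68.720°, -65.946°, -44.113°, -37.214°.
Eastward gaps between consecutive values (wrapping around): 2.716°, 12.974°, 1.962°, 2.774°, 21.833°, 6.899°, 310.842°.
Largest gap = 310.842° ⇒ minimal covering band is its complement: 360° − 310.842° = 49.158°.
Band runs from -86.372° eastward to -37.214°.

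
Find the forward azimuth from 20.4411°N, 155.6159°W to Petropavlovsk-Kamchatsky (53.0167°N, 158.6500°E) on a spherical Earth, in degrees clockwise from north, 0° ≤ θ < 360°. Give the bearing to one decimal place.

324.4°

Δλ = 158.6500 − -155.6159 = 314.2659°; wrapped into (−180°, 180°]: -45.7341°.
θ = atan2( sin Δλ · cos φ₂ , cos φ₁ · sin φ₂ − sin φ₁ · cos φ₂ · cos Δλ )
  = atan2(-0.43080, 0.60186) = -35.594° → normalised to [0°, 360°): 324.406°.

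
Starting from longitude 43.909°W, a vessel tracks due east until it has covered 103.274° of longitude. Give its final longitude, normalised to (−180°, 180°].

59.365°E

Start at -43.909°; shift +103.274° → +59.365°.
+59.365° already lies in (−180°, 180°].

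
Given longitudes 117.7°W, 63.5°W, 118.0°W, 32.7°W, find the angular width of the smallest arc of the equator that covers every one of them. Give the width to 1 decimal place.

Sort the longitudes: -118.0°, -117.7°, -63.5°, -32.7°.
Eastward gaps between consecutive values (wrapping around): 0.3°, 54.2°, 30.8°, 274.7°.
Largest gap = 274.7° ⇒ minimal covering band is its complement: 360° − 274.7° = 85.3°.
Band runs from -118.0° eastward to -32.7°.

85.3°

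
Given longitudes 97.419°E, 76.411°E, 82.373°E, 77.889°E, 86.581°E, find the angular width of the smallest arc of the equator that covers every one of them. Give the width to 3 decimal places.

21.008°

Sort the longitudes: +76.411°, +77.889°, +82.373°, +86.581°, +97.419°.
Eastward gaps between consecutive values (wrapping around): 1.478°, 4.484°, 4.208°, 10.838°, 338.992°.
Largest gap = 338.992° ⇒ minimal covering band is its complement: 360° − 338.992° = 21.008°.
Band runs from +76.411° eastward to +97.419°.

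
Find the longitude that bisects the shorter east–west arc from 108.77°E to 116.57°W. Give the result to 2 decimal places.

Signed shortest Δλ from +108.77° to -116.57° is +134.66°.
Midpoint longitude = +108.77° + (+134.66°)/2 = +108.77° + 67.33° = +176.10°.
(The naïve average (+108.77 + -116.57)/2 = -3.9° is on the wrong side of the globe.)

176.10°E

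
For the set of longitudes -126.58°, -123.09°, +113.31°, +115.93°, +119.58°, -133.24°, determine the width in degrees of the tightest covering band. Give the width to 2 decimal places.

Sort the longitudes: -133.24°, -126.58°, -123.09°, +113.31°, +115.93°, +119.58°.
Eastward gaps between consecutive values (wrapping around): 6.66°, 3.49°, 236.40°, 2.62°, 3.65°, 107.18°.
Largest gap = 236.40° ⇒ minimal covering band is its complement: 360° − 236.40° = 123.60°.
Band runs from +113.31° eastward to -123.09°, crossing the antimeridian.

123.60°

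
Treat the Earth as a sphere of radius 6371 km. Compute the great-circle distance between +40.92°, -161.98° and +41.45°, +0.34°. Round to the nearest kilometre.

Δλ = 0.34 − -161.98 = 162.32°.
Δφ = 41.45 − 40.92 = 0.53°.
a = sin²(Δφ/2) + cos φ₁ · cos φ₂ · sin²(Δλ/2) = 0.553012.
c = 2·atan2(√a, √(1−a)) = 1.67702 rad → d = 6371·c ≈ 10684.30 km.

10684 km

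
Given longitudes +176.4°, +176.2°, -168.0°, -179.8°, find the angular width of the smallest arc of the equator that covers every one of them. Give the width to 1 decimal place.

Sort the longitudes: -179.8°, -168.0°, +176.2°, +176.4°.
Eastward gaps between consecutive values (wrapping around): 11.8°, 344.2°, 0.2°, 3.8°.
Largest gap = 344.2° ⇒ minimal covering band is its complement: 360° − 344.2° = 15.8°.
Band runs from +176.2° eastward to -168.0°, crossing the antimeridian.

15.8°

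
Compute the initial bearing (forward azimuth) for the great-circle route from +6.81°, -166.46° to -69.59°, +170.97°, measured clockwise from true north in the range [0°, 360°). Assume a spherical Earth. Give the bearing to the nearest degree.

Δλ = 170.97 − -166.46 = 337.43°; wrapped into (−180°, 180°]: -22.57°.
θ = atan2( sin Δλ · cos φ₂ , cos φ₁ · sin φ₂ − sin φ₁ · cos φ₂ · cos Δλ )
  = atan2(-0.13385, -0.96879) = -172.134° → normalised to [0°, 360°): 187.866°.

188°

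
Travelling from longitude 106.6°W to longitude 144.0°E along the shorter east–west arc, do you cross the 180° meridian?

Yes

Naïve |144.0 − -106.6| = 250.6° > 180°, so the shorter arc goes the other way round — across 180°.
Signed shortest Δλ = ((144.0 − -106.6 + 180) mod 360) − 180 = -109.4°.
Going west by 109.4° from -106.6° passes through 180° before reaching +144.0°.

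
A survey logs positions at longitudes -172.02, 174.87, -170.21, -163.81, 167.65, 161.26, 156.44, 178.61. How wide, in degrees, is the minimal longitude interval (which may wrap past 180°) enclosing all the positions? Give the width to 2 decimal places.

39.75°

Sort the longitudes: -172.02°, -170.21°, -163.81°, +156.44°, +161.26°, +167.65°, +174.87°, +178.61°.
Eastward gaps between consecutive values (wrapping around): 1.81°, 6.40°, 320.25°, 4.82°, 6.39°, 7.22°, 3.74°, 9.37°.
Largest gap = 320.25° ⇒ minimal covering band is its complement: 360° − 320.25° = 39.75°.
Band runs from +156.44° eastward to -163.81°, crossing the antimeridian.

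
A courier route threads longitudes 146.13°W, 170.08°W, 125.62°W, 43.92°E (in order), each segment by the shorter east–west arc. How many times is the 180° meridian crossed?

0

Leg 1: -146.13° → -170.08°, shortest Δλ = -23.95° (west) — does not cross 180°.
Leg 2: -170.08° → -125.62°, shortest Δλ = 44.46° (east) — does not cross 180°.
Leg 3: -125.62° → +43.92°, shortest Δλ = 169.54° (east) — does not cross 180°.
Total crossings: 0.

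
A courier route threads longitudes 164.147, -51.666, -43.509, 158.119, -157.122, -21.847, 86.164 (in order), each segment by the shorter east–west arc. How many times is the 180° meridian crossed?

3

Leg 1: +164.147° → -51.666°, shortest Δλ = 144.187° (east) — crosses 180°.
Leg 2: -51.666° → -43.509°, shortest Δλ = 8.157° (east) — does not cross 180°.
Leg 3: -43.509° → +158.119°, shortest Δλ = -158.372° (west) — crosses 180°.
Leg 4: +158.119° → -157.122°, shortest Δλ = 44.759° (east) — crosses 180°.
Leg 5: -157.122° → -21.847°, shortest Δλ = 135.275° (east) — does not cross 180°.
Leg 6: -21.847° → +86.164°, shortest Δλ = 108.011° (east) — does not cross 180°.
Total crossings: 3.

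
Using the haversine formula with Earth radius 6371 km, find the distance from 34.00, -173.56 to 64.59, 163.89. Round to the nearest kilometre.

Δλ = 163.89 − -173.56 = 337.45°; wrapped into (−180°, 180°]: -22.55°.
Δφ = 64.59 − 34.00 = 30.59°.
a = sin²(Δφ/2) + cos φ₁ · cos φ₂ · sin²(Δλ/2) = 0.083183.
c = 2·atan2(√a, √(1−a)) = 0.58514 rad → d = 6371·c ≈ 3727.94 km.

3728 km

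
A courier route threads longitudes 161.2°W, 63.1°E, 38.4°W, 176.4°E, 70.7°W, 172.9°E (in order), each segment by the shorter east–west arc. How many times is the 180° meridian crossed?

4

Leg 1: -161.2° → +63.1°, shortest Δλ = -135.7° (west) — crosses 180°.
Leg 2: +63.1° → -38.4°, shortest Δλ = -101.5° (west) — does not cross 180°.
Leg 3: -38.4° → +176.4°, shortest Δλ = -145.2° (west) — crosses 180°.
Leg 4: +176.4° → -70.7°, shortest Δλ = 112.9° (east) — crosses 180°.
Leg 5: -70.7° → +172.9°, shortest Δλ = -116.4° (west) — crosses 180°.
Total crossings: 4.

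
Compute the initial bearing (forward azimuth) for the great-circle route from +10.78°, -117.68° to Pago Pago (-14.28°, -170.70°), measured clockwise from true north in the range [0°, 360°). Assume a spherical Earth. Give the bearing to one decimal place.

Δλ = -170.70 − -117.68 = -53.02°.
θ = atan2( sin Δλ · cos φ₂ , cos φ₁ · sin φ₂ − sin φ₁ · cos φ₂ · cos Δλ )
  = atan2(-0.77416, -0.35134) = -114.410° → normalised to [0°, 360°): 245.590°.

245.6°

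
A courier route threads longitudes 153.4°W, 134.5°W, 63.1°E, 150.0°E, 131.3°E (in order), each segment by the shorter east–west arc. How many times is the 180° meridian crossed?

1

Leg 1: -153.4° → -134.5°, shortest Δλ = 18.9° (east) — does not cross 180°.
Leg 2: -134.5° → +63.1°, shortest Δλ = -162.4° (west) — crosses 180°.
Leg 3: +63.1° → +150.0°, shortest Δλ = 86.9° (east) — does not cross 180°.
Leg 4: +150.0° → +131.3°, shortest Δλ = -18.7° (west) — does not cross 180°.
Total crossings: 1.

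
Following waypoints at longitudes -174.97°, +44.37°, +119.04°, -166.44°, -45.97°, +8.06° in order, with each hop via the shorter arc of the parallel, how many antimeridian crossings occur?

Leg 1: -174.97° → +44.37°, shortest Δλ = -140.66° (west) — crosses 180°.
Leg 2: +44.37° → +119.04°, shortest Δλ = 74.67° (east) — does not cross 180°.
Leg 3: +119.04° → -166.44°, shortest Δλ = 74.52° (east) — crosses 180°.
Leg 4: -166.44° → -45.97°, shortest Δλ = 120.47° (east) — does not cross 180°.
Leg 5: -45.97° → +8.06°, shortest Δλ = 54.03° (east) — does not cross 180°.
Total crossings: 2.

2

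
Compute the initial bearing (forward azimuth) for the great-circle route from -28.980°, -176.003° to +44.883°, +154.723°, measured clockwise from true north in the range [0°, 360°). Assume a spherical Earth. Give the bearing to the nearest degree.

339°

Δλ = 154.723 − -176.003 = 330.726°; wrapped into (−180°, 180°]: -29.274°.
θ = atan2( sin Δλ · cos φ₂ , cos φ₁ · sin φ₂ − sin φ₁ · cos φ₂ · cos Δλ )
  = atan2(-0.34647, 0.91676) = -20.703° → normalised to [0°, 360°): 339.297°.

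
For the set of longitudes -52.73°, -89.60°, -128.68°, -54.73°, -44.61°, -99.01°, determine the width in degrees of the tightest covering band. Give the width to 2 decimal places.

Sort the longitudes: -128.68°, -99.01°, -89.60°, -54.73°, -52.73°, -44.61°.
Eastward gaps between consecutive values (wrapping around): 29.67°, 9.41°, 34.87°, 2.00°, 8.12°, 275.93°.
Largest gap = 275.93° ⇒ minimal covering band is its complement: 360° − 275.93° = 84.07°.
Band runs from -128.68° eastward to -44.61°.

84.07°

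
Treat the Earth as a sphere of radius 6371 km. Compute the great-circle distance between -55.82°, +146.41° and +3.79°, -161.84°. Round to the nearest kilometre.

8117 km

Δλ = -161.84 − 146.41 = -308.25°; wrapped into (−180°, 180°]: 51.75°.
Δφ = 3.79 − -55.82 = 59.61°.
a = sin²(Δφ/2) + cos φ₁ · cos φ₂ · sin²(Δλ/2) = 0.353820.
c = 2·atan2(√a, √(1−a)) = 1.27410 rad → d = 6371·c ≈ 8117.31 km.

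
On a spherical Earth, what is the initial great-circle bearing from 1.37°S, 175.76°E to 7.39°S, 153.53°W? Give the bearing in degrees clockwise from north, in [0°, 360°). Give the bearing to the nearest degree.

Δλ = -153.53 − 175.76 = -329.29°; wrapped into (−180°, 180°]: 30.71°.
θ = atan2( sin Δλ · cos φ₂ , cos φ₁ · sin φ₂ − sin φ₁ · cos φ₂ · cos Δλ )
  = atan2(0.50645, -0.10820) = 102.060° → normalised to [0°, 360°): 102.060°.

102°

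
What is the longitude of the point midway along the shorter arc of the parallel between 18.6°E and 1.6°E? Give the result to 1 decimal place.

Signed shortest Δλ from +18.6° to +1.6° is -17.0°.
Midpoint longitude = +18.6° + (-17.0°)/2 = +18.6° − 8.5° = +10.1°.

10.1°E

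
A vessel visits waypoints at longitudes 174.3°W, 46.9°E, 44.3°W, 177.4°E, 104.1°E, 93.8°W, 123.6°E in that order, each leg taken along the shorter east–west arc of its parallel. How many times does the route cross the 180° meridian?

Leg 1: -174.3° → +46.9°, shortest Δλ = -138.8° (west) — crosses 180°.
Leg 2: +46.9° → -44.3°, shortest Δλ = -91.2° (west) — does not cross 180°.
Leg 3: -44.3° → +177.4°, shortest Δλ = -138.3° (west) — crosses 180°.
Leg 4: +177.4° → +104.1°, shortest Δλ = -73.3° (west) — does not cross 180°.
Leg 5: +104.1° → -93.8°, shortest Δλ = 162.1° (east) — crosses 180°.
Leg 6: -93.8° → +123.6°, shortest Δλ = -142.6° (west) — crosses 180°.
Total crossings: 4.

4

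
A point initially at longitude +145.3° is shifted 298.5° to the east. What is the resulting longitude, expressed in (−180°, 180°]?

+83.8°

Start at +145.3°; shift +298.5° → +443.8°.
+443.8° lies outside (−180°, 180°]; subtract 360° → +83.8°.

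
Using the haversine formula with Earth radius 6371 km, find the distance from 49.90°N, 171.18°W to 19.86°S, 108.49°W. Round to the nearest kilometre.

Δλ = -108.49 − -171.18 = 62.69°.
Δφ = -19.86 − 49.90 = -69.76°.
a = sin²(Δφ/2) + cos φ₁ · cos φ₂ · sin²(Δλ/2) = 0.490955.
c = 2·atan2(√a, √(1−a)) = 1.55271 rad → d = 6371·c ≈ 9892.29 km.

9892 km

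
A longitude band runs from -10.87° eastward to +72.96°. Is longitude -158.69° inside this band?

Band width going east from -10.87° to +72.96°: ((72.96 − -10.87) mod 360) = 83.83°.
Offset of -158.69° east of the west edge: ((-158.69 − -10.87) mod 360) = 212.18°.
212.18° > 83.83° ⇒ outside.

No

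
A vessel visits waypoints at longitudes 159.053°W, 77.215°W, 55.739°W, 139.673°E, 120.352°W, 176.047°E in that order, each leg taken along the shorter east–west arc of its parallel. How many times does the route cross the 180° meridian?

Leg 1: -159.053° → -77.215°, shortest Δλ = 81.838° (east) — does not cross 180°.
Leg 2: -77.215° → -55.739°, shortest Δλ = 21.476° (east) — does not cross 180°.
Leg 3: -55.739° → +139.673°, shortest Δλ = -164.588° (west) — crosses 180°.
Leg 4: +139.673° → -120.352°, shortest Δλ = 99.975° (east) — crosses 180°.
Leg 5: -120.352° → +176.047°, shortest Δλ = -63.601° (west) — crosses 180°.
Total crossings: 3.

3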